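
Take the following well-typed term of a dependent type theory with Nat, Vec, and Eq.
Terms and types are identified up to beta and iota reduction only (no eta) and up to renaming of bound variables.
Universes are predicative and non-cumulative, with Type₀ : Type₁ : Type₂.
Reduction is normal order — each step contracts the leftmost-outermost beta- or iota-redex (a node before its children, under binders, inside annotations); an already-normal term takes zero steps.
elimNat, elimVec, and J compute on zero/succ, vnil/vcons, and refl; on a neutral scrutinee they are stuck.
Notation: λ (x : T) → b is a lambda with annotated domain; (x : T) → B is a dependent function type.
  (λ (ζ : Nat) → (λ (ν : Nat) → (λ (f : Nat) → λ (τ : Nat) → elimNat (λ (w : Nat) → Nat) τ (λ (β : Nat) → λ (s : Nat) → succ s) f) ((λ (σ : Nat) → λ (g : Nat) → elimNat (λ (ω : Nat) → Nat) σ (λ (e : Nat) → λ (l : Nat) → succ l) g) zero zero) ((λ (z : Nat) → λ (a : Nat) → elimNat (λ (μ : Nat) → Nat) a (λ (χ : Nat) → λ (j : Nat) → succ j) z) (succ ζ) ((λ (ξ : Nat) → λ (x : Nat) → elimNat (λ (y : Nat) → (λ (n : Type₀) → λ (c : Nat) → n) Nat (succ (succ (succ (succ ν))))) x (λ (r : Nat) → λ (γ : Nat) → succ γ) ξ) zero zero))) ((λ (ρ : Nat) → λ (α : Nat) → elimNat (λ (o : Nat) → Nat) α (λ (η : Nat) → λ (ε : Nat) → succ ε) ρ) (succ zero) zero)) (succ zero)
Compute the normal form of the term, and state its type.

resulting normal form:
  succ (succ zero)
the term's type:
  Nat


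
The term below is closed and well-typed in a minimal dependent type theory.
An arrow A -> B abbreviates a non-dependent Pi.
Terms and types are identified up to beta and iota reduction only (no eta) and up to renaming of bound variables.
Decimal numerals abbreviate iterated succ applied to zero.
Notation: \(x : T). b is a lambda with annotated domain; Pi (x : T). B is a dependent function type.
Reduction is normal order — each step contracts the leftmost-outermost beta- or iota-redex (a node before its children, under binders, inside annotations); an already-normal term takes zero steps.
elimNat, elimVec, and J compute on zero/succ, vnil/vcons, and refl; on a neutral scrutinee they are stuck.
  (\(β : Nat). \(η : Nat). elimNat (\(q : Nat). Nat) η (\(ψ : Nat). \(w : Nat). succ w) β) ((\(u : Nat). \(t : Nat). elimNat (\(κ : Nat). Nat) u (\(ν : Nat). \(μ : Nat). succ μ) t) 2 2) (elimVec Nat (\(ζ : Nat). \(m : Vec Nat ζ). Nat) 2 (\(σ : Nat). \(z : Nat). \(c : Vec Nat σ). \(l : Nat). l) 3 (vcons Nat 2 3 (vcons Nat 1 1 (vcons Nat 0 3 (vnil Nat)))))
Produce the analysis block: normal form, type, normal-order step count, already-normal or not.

normal form:
  6
the term's type:
  Nat
reduction steps (normal order): 40
term was already normal: no
first contracted redex: a beta-redex


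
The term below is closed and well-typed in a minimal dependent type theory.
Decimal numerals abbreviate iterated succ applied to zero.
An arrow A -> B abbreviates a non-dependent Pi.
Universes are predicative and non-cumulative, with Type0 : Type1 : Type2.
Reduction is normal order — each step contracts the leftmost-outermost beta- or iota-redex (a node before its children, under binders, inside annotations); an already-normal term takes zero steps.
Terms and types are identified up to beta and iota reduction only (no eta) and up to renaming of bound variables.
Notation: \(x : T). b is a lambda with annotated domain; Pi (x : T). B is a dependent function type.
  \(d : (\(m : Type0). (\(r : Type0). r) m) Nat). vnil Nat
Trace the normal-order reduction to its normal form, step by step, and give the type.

reduction (normal order):
  \(d : (\(m : Type0). (\(r : Type0). r) m) Nat). vnil Nat
  ~> \(d : (\(m : Type0). m) Nat). vnil Nat
  ~> \(d : Nat). vnil Nat
type:
  Nat -> Vec Nat 0


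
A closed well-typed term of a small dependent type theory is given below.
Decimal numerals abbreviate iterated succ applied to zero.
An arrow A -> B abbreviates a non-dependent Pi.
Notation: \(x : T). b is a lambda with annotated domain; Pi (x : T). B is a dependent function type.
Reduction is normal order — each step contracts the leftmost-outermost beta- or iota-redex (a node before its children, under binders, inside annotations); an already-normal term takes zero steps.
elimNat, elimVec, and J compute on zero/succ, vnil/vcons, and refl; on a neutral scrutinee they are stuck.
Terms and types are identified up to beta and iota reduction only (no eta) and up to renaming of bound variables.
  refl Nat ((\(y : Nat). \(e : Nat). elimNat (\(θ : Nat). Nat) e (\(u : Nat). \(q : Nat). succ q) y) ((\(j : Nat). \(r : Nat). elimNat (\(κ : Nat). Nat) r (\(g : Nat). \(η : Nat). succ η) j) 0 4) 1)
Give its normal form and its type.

resulting normal form:
  refl Nat 5
type:
  Eq Nat 5 5
observation: reduction starts at a beta-redex, and 18 normal-order steps reach the normal form.


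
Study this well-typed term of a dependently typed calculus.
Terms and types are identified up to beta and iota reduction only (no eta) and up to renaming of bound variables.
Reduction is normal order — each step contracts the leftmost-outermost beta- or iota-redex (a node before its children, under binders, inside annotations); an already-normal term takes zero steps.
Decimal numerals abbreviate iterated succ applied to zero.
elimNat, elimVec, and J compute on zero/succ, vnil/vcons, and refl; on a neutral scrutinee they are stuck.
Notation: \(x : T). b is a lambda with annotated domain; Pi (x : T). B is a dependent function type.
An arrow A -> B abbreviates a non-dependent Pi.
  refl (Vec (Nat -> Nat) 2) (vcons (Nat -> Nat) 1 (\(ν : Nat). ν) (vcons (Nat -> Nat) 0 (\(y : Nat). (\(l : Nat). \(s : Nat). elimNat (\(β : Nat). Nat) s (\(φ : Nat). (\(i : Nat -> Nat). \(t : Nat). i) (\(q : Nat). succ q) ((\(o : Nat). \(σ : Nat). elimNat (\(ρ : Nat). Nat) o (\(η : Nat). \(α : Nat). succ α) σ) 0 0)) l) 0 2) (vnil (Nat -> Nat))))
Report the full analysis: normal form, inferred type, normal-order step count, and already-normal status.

reduced normal form:
  refl (Vec (Nat -> Nat) 2) (vcons (Nat -> Nat) 1 (\(ν : Nat). ν) (vcons (Nat -> Nat) 0 (\(y : Nat). 2) (vnil (Nat -> Nat))))
inferred type:
  Eq (Vec (Nat -> Nat) 2) (vcons (Nat -> Nat) 1 (\(ν : Nat). ν) (vcons (Nat -> Nat) 0 (\(y : Nat). 2) (vnil (Nat -> Nat)))) (vcons (Nat -> Nat) 1 (\(l : Nat). l) (vcons (Nat -> Nat) 0 (\(s : Nat). 2) (vnil (Nat -> Nat))))
reduction steps (normal order): 3
already normal: no
first contracted redex: a beta-redex


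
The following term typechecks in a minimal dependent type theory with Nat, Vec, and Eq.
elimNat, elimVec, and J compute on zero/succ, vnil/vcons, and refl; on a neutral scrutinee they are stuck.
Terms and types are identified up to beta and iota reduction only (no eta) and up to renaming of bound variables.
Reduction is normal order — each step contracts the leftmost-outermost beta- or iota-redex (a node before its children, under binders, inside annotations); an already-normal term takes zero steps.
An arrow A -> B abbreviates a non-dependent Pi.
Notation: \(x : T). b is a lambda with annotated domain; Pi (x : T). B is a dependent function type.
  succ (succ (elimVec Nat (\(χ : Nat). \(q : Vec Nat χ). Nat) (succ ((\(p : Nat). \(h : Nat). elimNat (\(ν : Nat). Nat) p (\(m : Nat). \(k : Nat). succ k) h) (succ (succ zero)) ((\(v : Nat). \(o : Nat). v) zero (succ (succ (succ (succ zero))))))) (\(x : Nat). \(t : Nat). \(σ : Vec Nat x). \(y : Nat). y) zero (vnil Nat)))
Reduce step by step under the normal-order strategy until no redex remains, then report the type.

reduction (normal order):
  succ (succ (elimVec Nat (\(χ : Nat). \(q : Vec Nat χ). Nat) (succ ((\(p : Nat). \(h : Nat). elimNat (\(ν : Nat). Nat) p (\(m : Nat). \(k : Nat). succ k) h) (succ (succ zero)) ((\(v : Nat). \(o : Nat). v) zero (succ (succ (succ (succ zero))))))) (\(x : Nat). \(t : Nat). \(σ : Vec Nat x). \(y : Nat). y) zero (vnil Nat)))
  ~> succ (succ (succ ((\(χ : Nat). \(q : Nat). elimNat (\(p : Nat). Nat) χ (\(h : Nat). \(ν : Nat). succ ν) q) (succ (succ zero)) ((\(m : Nat). \(k : Nat). m) zero (succ (succ (succ (succ zero))))))))
  ~> succ (succ (succ ((\(χ : Nat). elimNat (\(q : Nat). Nat) (succ (succ zero)) (\(p : Nat). \(h : Nat). succ h) χ) ((\(ν : Nat). \(m : Nat). ν) zero (succ (succ (succ (succ zero))))))))
  ~> succ (succ (succ (elimNat (\(χ : Nat). Nat) (succ (succ zero)) (\(q : Nat). \(p : Nat). succ p) ((\(h : Nat). \(ν : Nat). h) zero (succ (succ (succ (succ zero))))))))
  ~> succ (succ (succ (elimNat (\(χ : Nat). Nat) (succ (succ zero)) (\(q : Nat). \(p : Nat). succ p) ((\(h : Nat). zero) (succ (succ (succ (succ zero))))))))
  ~> succ (succ (succ (elimNat (\(χ : Nat). Nat) (succ (succ zero)) (\(q : Nat). \(p : Nat). succ p) zero)))
  ~> succ (succ (succ (succ (succ zero))))
type:
  Nat


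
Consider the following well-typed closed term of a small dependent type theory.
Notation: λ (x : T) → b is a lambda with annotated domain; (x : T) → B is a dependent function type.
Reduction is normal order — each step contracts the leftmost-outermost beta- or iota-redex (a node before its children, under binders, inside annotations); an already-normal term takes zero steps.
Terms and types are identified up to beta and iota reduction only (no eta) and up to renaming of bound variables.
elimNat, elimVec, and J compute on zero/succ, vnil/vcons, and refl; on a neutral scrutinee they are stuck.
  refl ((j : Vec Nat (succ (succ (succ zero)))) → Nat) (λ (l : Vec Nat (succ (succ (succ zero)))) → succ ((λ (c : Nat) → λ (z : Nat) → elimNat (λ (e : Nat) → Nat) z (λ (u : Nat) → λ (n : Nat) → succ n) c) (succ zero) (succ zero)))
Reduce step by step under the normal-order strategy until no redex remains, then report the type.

normal-order reduction sequence:
  refl ((j : Vec Nat (succ (succ (succ zero)))) → Nat) (λ (l : Vec Nat (succ (succ (succ zero)))) → succ ((λ (c : Nat) → λ (z : Nat) → elimNat (λ (e : Nat) → Nat) z (λ (u : Nat) → λ (n : Nat) → succ n) c) (succ zero) (succ zero)))
  ~> refl ((j : Vec Nat (succ (succ (succ zero)))) → Nat) (λ (l : Vec Nat (succ (succ (succ zero)))) → succ ((λ (c : Nat) → elimNat (λ (z : Nat) → Nat) c (λ (e : Nat) → λ (u : Nat) → succ u) (succ zero)) (succ zero)))
  ~> refl ((j : Vec Nat (succ (succ (succ zero)))) → Nat) (λ (l : Vec Nat (succ (succ (succ zero)))) → succ (elimNat (λ (c : Nat) → Nat) (succ zero) (λ (z : Nat) → λ (e : Nat) → succ e) (succ zero)))
  ~> refl ((j : Vec Nat (succ (succ (succ zero)))) → Nat) (λ (l : Vec Nat (succ (succ (succ zero)))) → succ ((λ (c : Nat) → λ (z : Nat) → succ z) zero (elimNat (λ (e : Nat) → Nat) (succ zero) (λ (u : Nat) → λ (n : Nat) → succ n) zero)))
  ~> refl ((j : Vec Nat (succ (succ (succ zero)))) → Nat) (λ (l : Vec Nat (succ (succ (succ zero)))) → succ ((λ (c : Nat) → succ c) (elimNat (λ (z : Nat) → Nat) (succ zero) (λ (e : Nat) → λ (u : Nat) → succ u) zero)))
  ~> refl ((j : Vec Nat (succ (succ (succ zero)))) → Nat) (λ (l : Vec Nat (succ (succ (succ zero)))) → succ (succ (elimNat (λ (c : Nat) → Nat) (succ zero) (λ (z : Nat) → λ (e : Nat) → succ e) zero)))
  ~> refl ((j : Vec Nat (succ (succ (succ zero)))) → Nat) (λ (l : Vec Nat (succ (succ (succ zero)))) → succ (succ (succ zero)))
type:
  Eq ((j : Vec Nat (succ (succ (succ zero)))) → Nat) (λ (l : Vec Nat (succ (succ (succ zero)))) → succ (succ (succ zero))) (λ (c : Vec Nat (succ (succ (succ zero)))) → succ (succ (succ zero)))


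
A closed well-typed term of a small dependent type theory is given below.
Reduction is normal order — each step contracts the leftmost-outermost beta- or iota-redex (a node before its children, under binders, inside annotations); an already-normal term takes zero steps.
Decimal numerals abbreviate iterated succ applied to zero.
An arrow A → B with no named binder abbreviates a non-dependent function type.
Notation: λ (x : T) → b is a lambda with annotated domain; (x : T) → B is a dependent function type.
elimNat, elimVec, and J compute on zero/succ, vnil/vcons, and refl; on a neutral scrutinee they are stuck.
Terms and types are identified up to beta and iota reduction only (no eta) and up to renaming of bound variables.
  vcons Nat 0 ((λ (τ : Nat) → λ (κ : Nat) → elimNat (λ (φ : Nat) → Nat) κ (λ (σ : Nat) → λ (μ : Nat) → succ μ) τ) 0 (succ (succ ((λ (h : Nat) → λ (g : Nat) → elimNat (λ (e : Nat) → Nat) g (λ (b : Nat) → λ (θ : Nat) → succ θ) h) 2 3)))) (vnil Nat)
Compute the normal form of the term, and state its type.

resulting normal form:
  vcons Nat 0 7 (vnil Nat)
inferred type:
  Vec Nat 1


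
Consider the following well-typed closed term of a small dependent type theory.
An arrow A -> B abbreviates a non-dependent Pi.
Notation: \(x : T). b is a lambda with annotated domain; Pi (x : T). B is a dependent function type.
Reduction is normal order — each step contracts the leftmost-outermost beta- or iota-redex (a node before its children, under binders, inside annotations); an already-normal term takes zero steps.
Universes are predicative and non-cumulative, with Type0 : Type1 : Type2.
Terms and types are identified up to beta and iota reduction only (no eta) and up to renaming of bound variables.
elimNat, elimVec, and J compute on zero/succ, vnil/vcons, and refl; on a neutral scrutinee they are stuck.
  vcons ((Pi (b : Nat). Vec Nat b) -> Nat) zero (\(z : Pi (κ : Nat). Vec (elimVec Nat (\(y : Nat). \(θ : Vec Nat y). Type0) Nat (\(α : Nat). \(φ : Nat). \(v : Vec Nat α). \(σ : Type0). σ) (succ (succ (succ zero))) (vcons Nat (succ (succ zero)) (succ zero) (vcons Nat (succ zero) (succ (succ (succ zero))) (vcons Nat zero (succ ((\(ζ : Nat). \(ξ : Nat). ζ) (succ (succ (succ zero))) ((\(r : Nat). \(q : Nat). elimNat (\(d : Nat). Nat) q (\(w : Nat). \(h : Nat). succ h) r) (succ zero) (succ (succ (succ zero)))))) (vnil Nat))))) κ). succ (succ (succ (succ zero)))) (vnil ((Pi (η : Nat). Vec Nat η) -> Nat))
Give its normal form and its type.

normal form:
  vcons ((Pi (b : Nat). Vec Nat b) -> Nat) zero (\(z : Pi (κ : Nat). Vec Nat κ). succ (succ (succ (succ zero)))) (vnil ((Pi (y : Nat). Vec Nat y) -> Nat))
type:
  Vec ((Pi (b : Nat). Vec Nat b) -> Nat) (succ zero)


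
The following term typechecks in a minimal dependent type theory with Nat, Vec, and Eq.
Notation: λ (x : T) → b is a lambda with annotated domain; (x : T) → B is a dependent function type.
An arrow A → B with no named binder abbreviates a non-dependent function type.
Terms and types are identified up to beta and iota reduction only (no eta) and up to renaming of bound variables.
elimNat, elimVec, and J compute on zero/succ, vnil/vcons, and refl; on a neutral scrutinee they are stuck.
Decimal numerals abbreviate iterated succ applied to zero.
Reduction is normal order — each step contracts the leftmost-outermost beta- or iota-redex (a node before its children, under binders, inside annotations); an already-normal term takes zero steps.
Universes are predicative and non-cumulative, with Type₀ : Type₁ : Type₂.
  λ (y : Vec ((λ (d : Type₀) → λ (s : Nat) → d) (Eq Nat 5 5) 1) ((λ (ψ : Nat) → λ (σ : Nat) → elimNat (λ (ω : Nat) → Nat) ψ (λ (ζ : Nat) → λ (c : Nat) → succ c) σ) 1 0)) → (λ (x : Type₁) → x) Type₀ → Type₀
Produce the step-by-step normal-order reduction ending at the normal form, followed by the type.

reduction (normal order):
  λ (y : Vec ((λ (d : Type₀) → λ (s : Nat) → d) (Eq Nat 5 5) 1) ((λ (ψ : Nat) → λ (σ : Nat) → elimNat (λ (ω : Nat) → Nat) ψ (λ (ζ : Nat) → λ (c : Nat) → succ c) σ) 1 0)) → (λ (x : Type₁) → x) Type₀ → Type₀
  ~> λ (y : Vec ((λ (d : Nat) → Eq Nat 5 5) 1) ((λ (s : Nat) → λ (ψ : Nat) → elimNat (λ (σ : Nat) → Nat) s (λ (ω : Nat) → λ (ζ : Nat) → succ ζ) ψ) 1 0)) → (λ (c : Type₁) → c) Type₀ → Type₀
  ~> λ (y : Vec (Eq Nat 5 5) ((λ (d : Nat) → λ (s : Nat) → elimNat (λ (ψ : Nat) → Nat) d (λ (σ : Nat) → λ (ω : Nat) → succ ω) s) 1 0)) → (λ (ζ : Type₁) → ζ) Type₀ → Type₀
  ~> λ (y : Vec (Eq Nat 5 5) ((λ (d : Nat) → elimNat (λ (s : Nat) → Nat) 1 (λ (ψ : Nat) → λ (σ : Nat) → succ σ) d) 0)) → (λ (ω : Type₁) → ω) Type₀ → Type₀
  ~> λ (y : Vec (Eq Nat 5 5) (elimNat (λ (d : Nat) → Nat) 1 (λ (s : Nat) → λ (ψ : Nat) → succ ψ) 0)) → (λ (σ : Type₁) → σ) Type₀ → Type₀
  ~> λ (y : Vec (Eq Nat 5 5) 1) → (λ (d : Type₁) → d) Type₀ → Type₀
  ~> λ (y : Vec (Eq Nat 5 5) 1) → Type₀ → Type₀
type:
  Vec (Eq Nat 5 5) 1 → Type₁


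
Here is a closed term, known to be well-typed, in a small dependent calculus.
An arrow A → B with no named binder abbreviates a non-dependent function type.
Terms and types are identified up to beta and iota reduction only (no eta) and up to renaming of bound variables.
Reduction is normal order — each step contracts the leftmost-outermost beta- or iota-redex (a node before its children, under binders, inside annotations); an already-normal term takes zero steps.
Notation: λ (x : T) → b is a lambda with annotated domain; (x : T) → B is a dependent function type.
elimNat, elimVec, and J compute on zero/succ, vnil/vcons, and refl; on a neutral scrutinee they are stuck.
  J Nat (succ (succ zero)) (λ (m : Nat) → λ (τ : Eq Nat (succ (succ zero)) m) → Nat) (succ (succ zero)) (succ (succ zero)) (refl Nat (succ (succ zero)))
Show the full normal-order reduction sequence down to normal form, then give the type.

normal-order reduction sequence:
  J Nat (succ (succ zero)) (λ (m : Nat) → λ (τ : Eq Nat (succ (succ zero)) m) → Nat) (succ (succ zero)) (succ (succ zero)) (refl Nat (succ (succ zero)))
  ~> succ (succ zero)
type:
  Nat


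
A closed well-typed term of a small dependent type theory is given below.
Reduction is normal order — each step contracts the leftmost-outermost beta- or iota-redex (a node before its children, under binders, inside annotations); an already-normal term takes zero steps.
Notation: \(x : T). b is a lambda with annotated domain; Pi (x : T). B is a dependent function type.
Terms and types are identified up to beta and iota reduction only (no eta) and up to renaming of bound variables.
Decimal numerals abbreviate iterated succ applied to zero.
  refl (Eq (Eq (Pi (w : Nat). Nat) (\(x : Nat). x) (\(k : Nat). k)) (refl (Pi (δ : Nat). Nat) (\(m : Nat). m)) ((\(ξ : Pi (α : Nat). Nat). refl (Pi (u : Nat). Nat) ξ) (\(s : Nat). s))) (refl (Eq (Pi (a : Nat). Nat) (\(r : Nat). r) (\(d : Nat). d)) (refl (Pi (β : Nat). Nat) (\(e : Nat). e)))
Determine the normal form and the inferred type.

reduced normal form:
  refl (Eq (Eq (Pi (w : Nat). Nat) (\(x : Nat). x) (\(k : Nat). k)) (refl (Pi (δ : Nat). Nat) (\(m : Nat). m)) (refl (Pi (ξ : Nat). Nat) (\(α : Nat). α))) (refl (Eq (Pi (u : Nat). Nat) (\(s : Nat). s) (\(a : Nat). a)) (refl (Pi (r : Nat). Nat) (\(d : Nat). d)))
type:
  Eq (Eq (Eq (Pi (w : Nat). Nat) (\(x : Nat). x) (\(k : Nat). k)) (refl (Pi (δ : Nat). Nat) (\(m : Nat). m)) (refl (Pi (ξ : Nat). Nat) (\(α : Nat). α))) (refl (Eq (Pi (u : Nat). Nat) (\(s : Nat). s) (\(a : Nat). a)) (refl (Pi (r : Nat). Nat) (\(d : Nat). d))) (refl (Eq (Pi (β : Nat). Nat) (\(e : Nat). e) (\(y : Nat). y)) (refl (Pi (o : Nat). Nat) (\(v : Nat). v)))


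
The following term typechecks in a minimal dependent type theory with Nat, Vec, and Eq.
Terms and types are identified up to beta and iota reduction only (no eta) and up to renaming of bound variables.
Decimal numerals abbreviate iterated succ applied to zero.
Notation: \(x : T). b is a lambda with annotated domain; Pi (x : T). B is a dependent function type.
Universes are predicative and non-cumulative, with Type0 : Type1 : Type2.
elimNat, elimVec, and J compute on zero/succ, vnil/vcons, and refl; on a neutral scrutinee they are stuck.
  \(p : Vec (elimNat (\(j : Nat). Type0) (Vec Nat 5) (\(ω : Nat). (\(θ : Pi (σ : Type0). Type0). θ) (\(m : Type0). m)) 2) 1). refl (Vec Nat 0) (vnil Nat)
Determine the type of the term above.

inferred type:
  Pi (p : Vec (Vec Nat 5) 1). Eq (Vec Nat 0) (vnil Nat) (vnil Nat)


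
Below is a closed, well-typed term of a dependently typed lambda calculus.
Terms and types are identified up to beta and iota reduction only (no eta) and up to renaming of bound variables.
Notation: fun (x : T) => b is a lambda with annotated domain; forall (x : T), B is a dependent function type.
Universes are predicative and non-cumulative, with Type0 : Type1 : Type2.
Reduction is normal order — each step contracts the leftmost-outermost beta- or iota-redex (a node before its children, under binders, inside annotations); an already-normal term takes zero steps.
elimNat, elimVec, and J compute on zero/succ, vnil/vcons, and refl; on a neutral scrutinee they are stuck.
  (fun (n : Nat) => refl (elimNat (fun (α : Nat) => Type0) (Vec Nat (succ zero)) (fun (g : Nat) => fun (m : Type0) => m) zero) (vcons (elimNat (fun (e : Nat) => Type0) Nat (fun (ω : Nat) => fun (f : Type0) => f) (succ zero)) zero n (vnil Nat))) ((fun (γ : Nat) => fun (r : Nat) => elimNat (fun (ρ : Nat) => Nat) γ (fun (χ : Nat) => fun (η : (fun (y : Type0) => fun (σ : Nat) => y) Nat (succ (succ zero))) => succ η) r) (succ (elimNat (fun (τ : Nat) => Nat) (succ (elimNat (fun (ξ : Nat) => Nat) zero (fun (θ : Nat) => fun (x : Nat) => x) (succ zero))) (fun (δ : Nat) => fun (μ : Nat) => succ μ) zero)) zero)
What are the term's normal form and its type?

normal form:
  refl (Vec Nat (succ zero)) (vcons Nat zero (succ (succ zero)) (vnil Nat))
inferred type:
  Eq (Vec Nat (succ zero)) (vcons Nat zero (succ (succ zero)) (vnil Nat)) (vcons Nat zero (succ (succ zero)) (vnil Nat))
observation: the leftmost-outermost redex is a beta-redex, and normalization takes 14 steps.


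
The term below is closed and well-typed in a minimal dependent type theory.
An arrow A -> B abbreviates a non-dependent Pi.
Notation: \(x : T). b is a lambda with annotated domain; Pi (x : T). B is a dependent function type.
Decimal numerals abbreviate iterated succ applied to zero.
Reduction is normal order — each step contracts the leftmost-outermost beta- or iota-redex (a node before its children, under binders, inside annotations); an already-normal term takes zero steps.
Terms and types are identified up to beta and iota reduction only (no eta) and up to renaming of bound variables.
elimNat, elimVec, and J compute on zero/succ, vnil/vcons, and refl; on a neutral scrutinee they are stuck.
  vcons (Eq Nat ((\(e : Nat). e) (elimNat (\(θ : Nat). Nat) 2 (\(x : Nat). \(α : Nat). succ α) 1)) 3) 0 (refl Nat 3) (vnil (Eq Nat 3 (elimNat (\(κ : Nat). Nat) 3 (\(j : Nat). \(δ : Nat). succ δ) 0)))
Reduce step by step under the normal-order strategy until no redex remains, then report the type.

normal-order reduction sequence:
  vcons (Eq Nat ((\(e : Nat). e) (elimNat (\(θ : Nat). Nat) 2 (\(x : Nat). \(α : Nat). succ α) 1)) 3) 0 (refl Nat 3) (vnil (Eq Nat 3 (elimNat (\(κ : Nat). Nat) 3 (\(j : Nat). \(δ : Nat). succ δ) 0)))
  ~> vcons (Eq Nat (elimNat (\(e : Nat). Nat) 2 (\(θ : Nat). \(x : Nat). succ x) 1) 3) 0 (refl Nat 3) (vnil (Eq Nat 3 (elimNat (\(α : Nat). Nat) 3 (\(κ : Nat). \(j : Nat). succ j) 0)))
  ~> vcons (Eq Nat ((\(e : Nat). \(θ : Nat). succ θ) 0 (elimNat (\(x : Nat). Nat) 2 (\(α : Nat). \(κ : Nat). succ κ) 0)) 3) 0 (refl Nat 3) (vnil (Eq Nat 3 (elimNat (\(j : Nat). Nat) 3 (\(δ : Nat). \(b : Nat). succ b) 0)))
  ~> vcons (Eq Nat ((\(e : Nat). succ e) (elimNat (\(θ : Nat). Nat) 2 (\(x : Nat). \(α : Nat). succ α) 0)) 3) 0 (refl Nat 3) (vnil (Eq Nat 3 (elimNat (\(κ : Nat). Nat) 3 (\(j : Nat). \(δ : Nat). succ δ) 0)))
  ~> vcons (Eq Nat (succ (elimNat (\(e : Nat). Nat) 2 (\(θ : Nat). \(x : Nat). succ x) 0)) 3) 0 (refl Nat 3) (vnil (Eq Nat 3 (elimNat (\(α : Nat). Nat) 3 (\(κ : Nat). \(j : Nat). succ j) 0)))
  ~> vcons (Eq Nat 3 3) 0 (refl Nat 3) (vnil (Eq Nat 3 (elimNat (\(e : Nat). Nat) 3 (\(θ : Nat). \(x : Nat). succ x) 0)))
  ~> vcons (Eq Nat 3 3) 0 (refl Nat 3) (vnil (Eq Nat 3 3))
inferred type:
  Vec (Eq Nat 3 3) 1


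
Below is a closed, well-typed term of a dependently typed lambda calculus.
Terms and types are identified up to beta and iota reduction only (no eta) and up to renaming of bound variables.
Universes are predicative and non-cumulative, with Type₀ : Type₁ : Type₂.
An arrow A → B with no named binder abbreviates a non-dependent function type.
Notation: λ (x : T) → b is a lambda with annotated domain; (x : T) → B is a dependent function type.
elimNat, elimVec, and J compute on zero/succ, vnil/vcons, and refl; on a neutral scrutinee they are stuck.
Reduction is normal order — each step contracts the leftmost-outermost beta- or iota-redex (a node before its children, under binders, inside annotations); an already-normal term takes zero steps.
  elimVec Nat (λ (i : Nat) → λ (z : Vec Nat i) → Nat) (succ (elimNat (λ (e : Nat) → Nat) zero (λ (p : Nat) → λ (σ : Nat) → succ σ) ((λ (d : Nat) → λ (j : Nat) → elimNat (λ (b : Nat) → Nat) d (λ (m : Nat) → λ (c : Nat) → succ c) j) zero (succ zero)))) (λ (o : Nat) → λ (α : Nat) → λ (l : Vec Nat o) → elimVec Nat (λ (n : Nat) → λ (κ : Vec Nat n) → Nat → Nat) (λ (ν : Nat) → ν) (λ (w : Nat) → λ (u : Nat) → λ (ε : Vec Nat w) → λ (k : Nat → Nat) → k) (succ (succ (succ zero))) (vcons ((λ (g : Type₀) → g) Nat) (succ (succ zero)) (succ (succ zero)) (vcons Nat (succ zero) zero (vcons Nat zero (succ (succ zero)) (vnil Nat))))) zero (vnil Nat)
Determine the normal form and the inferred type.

resulting normal form:
  succ (succ zero)
inferred type:
  Nat
observation: normalization takes exactly 11 steps under the normal-order strategy.


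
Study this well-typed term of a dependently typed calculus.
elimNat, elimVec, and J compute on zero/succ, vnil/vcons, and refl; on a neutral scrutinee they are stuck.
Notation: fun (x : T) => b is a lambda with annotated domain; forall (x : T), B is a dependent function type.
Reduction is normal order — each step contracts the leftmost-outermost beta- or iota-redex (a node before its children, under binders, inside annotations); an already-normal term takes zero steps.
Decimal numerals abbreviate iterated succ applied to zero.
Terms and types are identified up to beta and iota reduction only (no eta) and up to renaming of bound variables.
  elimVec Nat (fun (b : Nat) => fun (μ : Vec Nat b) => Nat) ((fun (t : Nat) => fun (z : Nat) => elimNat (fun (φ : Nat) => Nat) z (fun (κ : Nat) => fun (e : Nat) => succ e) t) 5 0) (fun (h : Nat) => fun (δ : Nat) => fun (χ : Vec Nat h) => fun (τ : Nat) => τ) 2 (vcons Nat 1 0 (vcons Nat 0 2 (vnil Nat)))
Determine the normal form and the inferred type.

normal form:
  5
type:
  Nat
observation: the term reaches its normal form after 29 normal-order steps.


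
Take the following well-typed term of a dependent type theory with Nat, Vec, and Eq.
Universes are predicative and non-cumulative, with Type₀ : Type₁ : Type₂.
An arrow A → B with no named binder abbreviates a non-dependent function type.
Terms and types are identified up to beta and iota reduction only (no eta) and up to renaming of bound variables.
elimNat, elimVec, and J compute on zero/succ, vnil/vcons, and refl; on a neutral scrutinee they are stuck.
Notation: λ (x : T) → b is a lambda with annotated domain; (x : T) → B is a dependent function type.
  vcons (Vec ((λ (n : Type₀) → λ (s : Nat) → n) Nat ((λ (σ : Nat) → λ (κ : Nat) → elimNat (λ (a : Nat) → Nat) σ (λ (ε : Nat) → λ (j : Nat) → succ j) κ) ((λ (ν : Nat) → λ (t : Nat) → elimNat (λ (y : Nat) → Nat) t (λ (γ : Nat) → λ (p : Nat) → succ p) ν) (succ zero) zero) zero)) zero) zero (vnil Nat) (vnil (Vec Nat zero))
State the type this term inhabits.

the term's type:
  Vec (Vec Nat zero) (succ zero)


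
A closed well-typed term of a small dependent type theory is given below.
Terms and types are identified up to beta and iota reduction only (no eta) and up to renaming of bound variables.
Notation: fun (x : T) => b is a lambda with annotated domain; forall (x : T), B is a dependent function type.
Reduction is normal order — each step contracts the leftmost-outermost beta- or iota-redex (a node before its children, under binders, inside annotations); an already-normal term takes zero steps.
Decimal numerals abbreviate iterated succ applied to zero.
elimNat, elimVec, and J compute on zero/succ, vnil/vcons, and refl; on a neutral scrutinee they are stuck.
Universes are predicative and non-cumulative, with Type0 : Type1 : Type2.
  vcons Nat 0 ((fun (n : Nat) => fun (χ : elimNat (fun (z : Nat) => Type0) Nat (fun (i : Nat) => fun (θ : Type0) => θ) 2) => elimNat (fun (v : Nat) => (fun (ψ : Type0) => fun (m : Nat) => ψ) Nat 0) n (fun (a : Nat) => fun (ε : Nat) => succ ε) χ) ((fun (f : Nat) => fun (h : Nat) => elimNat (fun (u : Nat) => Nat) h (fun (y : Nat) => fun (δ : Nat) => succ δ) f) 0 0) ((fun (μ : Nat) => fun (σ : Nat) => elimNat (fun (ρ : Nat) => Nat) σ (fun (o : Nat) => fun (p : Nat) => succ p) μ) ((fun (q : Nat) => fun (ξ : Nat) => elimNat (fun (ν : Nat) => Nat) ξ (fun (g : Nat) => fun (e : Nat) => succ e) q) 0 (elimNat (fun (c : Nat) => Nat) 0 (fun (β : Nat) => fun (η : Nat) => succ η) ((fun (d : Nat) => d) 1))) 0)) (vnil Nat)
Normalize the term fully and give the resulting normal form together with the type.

reduced normal form:
  vcons Nat 0 1 (vnil Nat)
inferred type:
  Vec Nat 1
observation: normalization takes exactly 25 steps under the normal-order strategy.


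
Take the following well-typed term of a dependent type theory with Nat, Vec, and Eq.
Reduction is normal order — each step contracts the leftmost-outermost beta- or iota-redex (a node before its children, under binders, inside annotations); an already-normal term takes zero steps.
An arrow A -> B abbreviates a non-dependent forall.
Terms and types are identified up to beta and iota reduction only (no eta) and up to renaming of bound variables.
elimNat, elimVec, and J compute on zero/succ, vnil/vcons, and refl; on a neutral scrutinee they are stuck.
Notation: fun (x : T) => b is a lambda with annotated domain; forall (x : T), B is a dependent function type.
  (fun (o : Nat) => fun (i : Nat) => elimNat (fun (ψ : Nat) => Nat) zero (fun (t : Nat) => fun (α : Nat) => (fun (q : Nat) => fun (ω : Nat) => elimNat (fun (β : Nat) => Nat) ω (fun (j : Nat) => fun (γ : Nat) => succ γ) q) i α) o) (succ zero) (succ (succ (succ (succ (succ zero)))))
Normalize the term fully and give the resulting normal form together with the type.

normal form:
  succ (succ (succ (succ (succ zero))))
the term's type:
  Nat
observation: 24 normal-order steps normalize the term, beginning with a beta-redex.


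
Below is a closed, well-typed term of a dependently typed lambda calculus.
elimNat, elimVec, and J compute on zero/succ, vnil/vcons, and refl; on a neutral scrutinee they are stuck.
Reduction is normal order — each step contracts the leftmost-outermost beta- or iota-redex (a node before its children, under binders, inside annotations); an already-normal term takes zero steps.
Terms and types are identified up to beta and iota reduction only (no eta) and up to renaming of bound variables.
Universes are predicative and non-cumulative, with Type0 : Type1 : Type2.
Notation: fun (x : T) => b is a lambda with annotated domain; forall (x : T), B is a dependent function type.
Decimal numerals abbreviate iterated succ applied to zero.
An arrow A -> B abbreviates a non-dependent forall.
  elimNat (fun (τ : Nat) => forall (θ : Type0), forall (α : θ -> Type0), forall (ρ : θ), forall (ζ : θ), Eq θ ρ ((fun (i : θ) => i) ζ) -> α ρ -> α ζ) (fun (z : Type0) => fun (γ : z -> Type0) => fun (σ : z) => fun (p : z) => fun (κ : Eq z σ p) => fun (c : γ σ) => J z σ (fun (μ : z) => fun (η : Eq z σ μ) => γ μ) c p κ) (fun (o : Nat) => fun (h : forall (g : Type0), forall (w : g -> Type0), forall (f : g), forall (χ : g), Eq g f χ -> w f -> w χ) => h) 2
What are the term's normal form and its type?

resulting normal form:
  fun (τ : Type0) => fun (θ : τ -> Type0) => fun (α : τ) => fun (ρ : τ) => fun (ζ : Eq τ α ρ) => fun (i : θ α) => J τ α (fun (z : τ) => fun (γ : Eq τ α z) => θ z) i ρ ζ
type:
  forall (τ : Type0), forall (θ : τ -> Type0), forall (α : τ), forall (ρ : τ), Eq τ α ρ -> θ α -> θ ρ
observation: the first redex contracted is an elimNat iota-redex; the normal form is reached in 7 normal-order steps.


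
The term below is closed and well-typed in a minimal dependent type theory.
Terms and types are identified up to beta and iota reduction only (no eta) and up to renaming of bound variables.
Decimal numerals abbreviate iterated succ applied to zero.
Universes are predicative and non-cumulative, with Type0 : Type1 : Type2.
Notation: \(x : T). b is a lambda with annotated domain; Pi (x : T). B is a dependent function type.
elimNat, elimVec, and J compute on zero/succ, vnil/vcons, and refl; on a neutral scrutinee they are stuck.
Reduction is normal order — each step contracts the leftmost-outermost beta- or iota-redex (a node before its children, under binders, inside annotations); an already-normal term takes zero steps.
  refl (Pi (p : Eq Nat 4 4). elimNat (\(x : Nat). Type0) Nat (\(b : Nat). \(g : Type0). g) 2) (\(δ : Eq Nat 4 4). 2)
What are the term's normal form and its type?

normal form:
  refl (Pi (p : Eq Nat 4 4). Nat) (\(x : Eq Nat 4 4). 2)
inferred type:
  Eq (Pi (p : Eq Nat 4 4). Nat) (\(x : Eq Nat 4 4). 2) (\(b : Eq Nat 4 4). 2)


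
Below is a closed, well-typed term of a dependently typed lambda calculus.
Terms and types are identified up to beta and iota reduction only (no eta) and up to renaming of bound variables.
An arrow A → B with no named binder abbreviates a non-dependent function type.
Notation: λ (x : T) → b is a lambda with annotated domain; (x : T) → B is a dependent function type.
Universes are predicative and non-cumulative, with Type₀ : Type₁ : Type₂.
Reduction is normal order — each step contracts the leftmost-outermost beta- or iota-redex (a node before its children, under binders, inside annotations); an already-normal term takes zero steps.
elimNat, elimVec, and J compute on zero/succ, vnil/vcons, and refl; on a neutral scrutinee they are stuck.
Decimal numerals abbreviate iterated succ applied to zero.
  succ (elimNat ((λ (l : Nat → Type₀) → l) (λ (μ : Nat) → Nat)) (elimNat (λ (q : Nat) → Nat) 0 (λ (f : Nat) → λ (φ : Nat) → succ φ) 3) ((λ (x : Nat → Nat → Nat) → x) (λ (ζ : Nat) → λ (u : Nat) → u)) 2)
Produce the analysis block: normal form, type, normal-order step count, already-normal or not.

reduced normal form:
  4
the term's type:
  Nat
normal-order step count: 19
term was already normal: no
first contracted redex: an elimNat iota-redex


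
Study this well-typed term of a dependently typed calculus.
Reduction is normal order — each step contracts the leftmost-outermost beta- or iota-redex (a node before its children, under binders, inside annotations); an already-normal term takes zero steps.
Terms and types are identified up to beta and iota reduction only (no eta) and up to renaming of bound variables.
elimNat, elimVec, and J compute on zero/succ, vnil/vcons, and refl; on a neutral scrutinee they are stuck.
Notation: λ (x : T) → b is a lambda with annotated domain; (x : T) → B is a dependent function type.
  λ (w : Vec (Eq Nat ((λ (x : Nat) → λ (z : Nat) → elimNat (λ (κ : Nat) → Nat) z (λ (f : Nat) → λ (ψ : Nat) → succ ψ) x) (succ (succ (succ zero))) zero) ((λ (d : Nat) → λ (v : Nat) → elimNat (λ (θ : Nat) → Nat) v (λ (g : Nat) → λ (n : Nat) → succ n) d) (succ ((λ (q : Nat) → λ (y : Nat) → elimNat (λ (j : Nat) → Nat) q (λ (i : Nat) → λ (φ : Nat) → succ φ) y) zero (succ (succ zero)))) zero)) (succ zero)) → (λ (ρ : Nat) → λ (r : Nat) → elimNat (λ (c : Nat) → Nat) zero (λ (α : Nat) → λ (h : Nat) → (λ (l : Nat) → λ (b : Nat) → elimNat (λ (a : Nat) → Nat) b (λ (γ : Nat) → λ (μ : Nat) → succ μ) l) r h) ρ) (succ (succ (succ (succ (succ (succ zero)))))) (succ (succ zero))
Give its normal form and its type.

normal form:
  λ (w : Vec (Eq Nat (succ (succ (succ zero))) (succ (succ (succ zero)))) (succ zero)) → succ (succ (succ (succ (succ (succ (succ (succ (succ (succ (succ (succ zero)))))))))))
inferred type:
  (w : Vec (Eq Nat (succ (succ (succ zero))) (succ (succ (succ zero)))) (succ zero)) → Nat


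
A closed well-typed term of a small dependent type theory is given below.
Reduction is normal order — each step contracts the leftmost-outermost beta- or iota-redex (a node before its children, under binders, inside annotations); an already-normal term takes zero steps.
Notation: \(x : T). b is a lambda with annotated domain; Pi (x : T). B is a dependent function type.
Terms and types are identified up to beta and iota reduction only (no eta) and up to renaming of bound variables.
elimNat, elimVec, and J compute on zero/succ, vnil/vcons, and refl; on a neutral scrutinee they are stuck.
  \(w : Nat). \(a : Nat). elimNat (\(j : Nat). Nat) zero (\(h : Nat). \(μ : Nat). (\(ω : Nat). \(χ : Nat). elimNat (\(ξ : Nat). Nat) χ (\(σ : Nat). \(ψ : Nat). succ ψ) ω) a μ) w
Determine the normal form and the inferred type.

normal form:
  \(w : Nat). \(a : Nat). elimNat (\(j : Nat). Nat) zero (\(h : Nat). \(μ : Nat). elimNat (\(ω : Nat). Nat) μ (\(χ : Nat). \(ξ : Nat). succ ξ) a) w
the term's type:
  Pi (w : Nat). Pi (a : Nat). Nat


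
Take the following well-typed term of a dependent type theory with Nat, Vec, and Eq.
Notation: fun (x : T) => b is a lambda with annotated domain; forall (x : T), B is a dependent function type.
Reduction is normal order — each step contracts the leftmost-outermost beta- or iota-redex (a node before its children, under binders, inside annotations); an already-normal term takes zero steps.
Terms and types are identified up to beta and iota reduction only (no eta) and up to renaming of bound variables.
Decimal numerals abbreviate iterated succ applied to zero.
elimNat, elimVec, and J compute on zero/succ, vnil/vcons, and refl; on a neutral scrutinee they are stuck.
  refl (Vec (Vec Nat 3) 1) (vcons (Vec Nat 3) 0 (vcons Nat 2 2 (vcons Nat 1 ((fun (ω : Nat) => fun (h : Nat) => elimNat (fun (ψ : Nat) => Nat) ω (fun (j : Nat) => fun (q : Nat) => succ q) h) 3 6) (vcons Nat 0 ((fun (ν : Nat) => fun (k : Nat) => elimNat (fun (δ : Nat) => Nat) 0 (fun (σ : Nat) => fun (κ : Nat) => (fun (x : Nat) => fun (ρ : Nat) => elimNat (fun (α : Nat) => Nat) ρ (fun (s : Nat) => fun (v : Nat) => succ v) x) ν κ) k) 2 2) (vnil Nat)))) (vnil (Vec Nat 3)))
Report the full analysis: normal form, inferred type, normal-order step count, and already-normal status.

resulting normal form:
  refl (Vec (Vec Nat 3) 1) (vcons (Vec Nat 3) 0 (vcons Nat 2 2 (vcons Nat 1 9 (vcons Nat 0 4 (vnil Nat)))) (vnil (Vec Nat 3)))
the term's type:
  Eq (Vec (Vec Nat 3) 1) (vcons (Vec Nat 3) 0 (vcons Nat 2 2 (vcons Nat 1 9 (vcons Nat 0 4 (vnil Nat)))) (vnil (Vec Nat 3))) (vcons (Vec Nat 3) 0 (vcons Nat 2 2 (vcons Nat 1 9 (vcons Nat 0 4 (vnil Nat)))) (vnil (Vec Nat 3)))
steps to reach normal form (normal order): 48
term was already normal: no
first redex: a beta-redex


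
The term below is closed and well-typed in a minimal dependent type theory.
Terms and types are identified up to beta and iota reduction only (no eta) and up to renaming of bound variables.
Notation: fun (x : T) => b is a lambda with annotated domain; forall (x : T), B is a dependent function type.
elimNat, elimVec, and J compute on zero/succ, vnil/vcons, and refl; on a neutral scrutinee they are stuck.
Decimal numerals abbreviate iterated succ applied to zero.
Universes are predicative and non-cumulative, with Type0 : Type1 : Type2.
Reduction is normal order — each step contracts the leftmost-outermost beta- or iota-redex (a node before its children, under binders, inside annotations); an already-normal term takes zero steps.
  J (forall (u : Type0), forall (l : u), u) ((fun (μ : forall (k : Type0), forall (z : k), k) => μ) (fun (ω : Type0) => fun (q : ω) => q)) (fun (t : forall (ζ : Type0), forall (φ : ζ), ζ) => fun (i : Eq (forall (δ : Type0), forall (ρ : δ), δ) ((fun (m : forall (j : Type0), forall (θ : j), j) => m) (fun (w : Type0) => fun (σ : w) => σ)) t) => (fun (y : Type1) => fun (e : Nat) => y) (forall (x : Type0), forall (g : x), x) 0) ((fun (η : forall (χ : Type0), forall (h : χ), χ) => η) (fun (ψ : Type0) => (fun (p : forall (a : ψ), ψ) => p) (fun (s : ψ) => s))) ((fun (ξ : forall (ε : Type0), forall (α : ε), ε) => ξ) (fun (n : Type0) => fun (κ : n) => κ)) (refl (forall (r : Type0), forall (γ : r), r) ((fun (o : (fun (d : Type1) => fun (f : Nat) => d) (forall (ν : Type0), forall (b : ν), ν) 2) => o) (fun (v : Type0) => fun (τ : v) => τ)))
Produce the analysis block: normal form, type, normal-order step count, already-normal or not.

reduced normal form:
  fun (u : Type0) => fun (l : u) => l
inferred type:
  forall (u : Type0), forall (l : u), u
normal-order step count: 3
already normal: no
first contracted redex: a J iota-redex
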